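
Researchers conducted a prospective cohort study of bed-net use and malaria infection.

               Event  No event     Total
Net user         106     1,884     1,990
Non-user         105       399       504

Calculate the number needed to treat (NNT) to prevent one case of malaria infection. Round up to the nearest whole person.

Risk in treated group = 106/1990 = 0.05327; risk in control = 105/504 = 0.20833.
Absolute risk reduction = 0.20833 − 0.05327 = 0.15507
NNT = 1 / ARR = 1 / 0.15507 = 6.449 → round up → 7

7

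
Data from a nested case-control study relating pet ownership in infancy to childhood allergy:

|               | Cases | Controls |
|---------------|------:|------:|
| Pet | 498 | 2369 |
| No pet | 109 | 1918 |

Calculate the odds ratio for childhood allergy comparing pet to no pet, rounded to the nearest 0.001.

3.699

Cells: a = 498, b = 2369, c = 109, d = 1918.
OR = (a·d)/(b·c) = (498 × 1918) / (2369 × 109) = 955164 / 258221 = 3.69902
The odds of childhood allergy are about 3.70 times as high in the pet group.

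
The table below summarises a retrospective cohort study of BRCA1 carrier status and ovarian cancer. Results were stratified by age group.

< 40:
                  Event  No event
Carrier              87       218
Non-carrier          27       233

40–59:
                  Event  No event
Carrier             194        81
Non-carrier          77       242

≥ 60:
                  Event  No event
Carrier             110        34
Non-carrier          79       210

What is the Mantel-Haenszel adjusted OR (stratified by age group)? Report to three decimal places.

6.204

OR_MH = Σ(aᵢdᵢ/nᵢ) / Σ(bᵢcᵢ/nᵢ), where nᵢ is the stratum total.
Stratum 1 (< 40): n = 565; a·d/n = 87·233/565 = 35.8779; b·c/n = 218·27/565 = 10.4177
Stratum 2 (40–59): n = 594; a·d/n = 194·242/594 = 79.0370; b·c/n = 81·77/594 = 10.5000
Stratum 3 (≥ 60): n = 433; a·d/n = 110·210/433 = 53.3487; b·c/n = 34·79/433 = 6.2032
OR_MH = (35.8779 + 79.0370 + 53.3487) / (10.4177 + 10.5000 + 6.2032) = 168.2636 / 27.1209 = 6.20420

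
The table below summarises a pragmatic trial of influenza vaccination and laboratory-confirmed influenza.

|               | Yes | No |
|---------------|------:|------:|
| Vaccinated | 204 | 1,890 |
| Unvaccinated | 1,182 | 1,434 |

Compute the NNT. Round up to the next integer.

3

Risk in treated group = 204/2094 = 0.09742; risk in control = 1182/2616 = 0.45183.
Absolute risk reduction = 0.45183 − 0.09742 = 0.35441
NNT = 1 / ARR = 1 / 0.35441 = 2.822 → round up → 3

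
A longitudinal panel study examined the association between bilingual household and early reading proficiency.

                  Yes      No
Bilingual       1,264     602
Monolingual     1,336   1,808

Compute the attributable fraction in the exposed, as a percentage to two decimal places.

Cells: a = 1264, b = 602, c = 1336, d = 1808.
Risk in exposed = 1264/1866 = 0.67738; risk in unexposed = 1336/3144 = 0.42494.
RR = 0.67738/0.42494 = 1.59409
AR% = (RR − 1)/RR × 100 = (1.59409 − 1)/1.59409 × 100 = 37.2681%

37.27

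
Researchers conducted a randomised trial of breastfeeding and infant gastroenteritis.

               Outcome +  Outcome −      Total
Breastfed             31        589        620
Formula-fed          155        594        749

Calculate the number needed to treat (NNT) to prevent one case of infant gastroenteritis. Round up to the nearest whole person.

Risk in treated group = 31/620 = 0.05000; risk in control = 155/749 = 0.20694.
Absolute risk reduction = 0.20694 − 0.05000 = 0.15694
NNT = 1 / ARR = 1 / 0.15694 = 6.372 → round up → 7

7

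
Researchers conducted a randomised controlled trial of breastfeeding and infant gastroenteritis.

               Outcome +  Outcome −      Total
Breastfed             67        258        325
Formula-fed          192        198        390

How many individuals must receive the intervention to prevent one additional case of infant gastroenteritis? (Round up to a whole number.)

4

Risk in treated group = 67/325 = 0.20615; risk in control = 192/390 = 0.49231.
Absolute risk reduction = 0.49231 − 0.20615 = 0.28615
NNT = 1 / ARR = 1 / 0.28615 = 3.495 → round up → 4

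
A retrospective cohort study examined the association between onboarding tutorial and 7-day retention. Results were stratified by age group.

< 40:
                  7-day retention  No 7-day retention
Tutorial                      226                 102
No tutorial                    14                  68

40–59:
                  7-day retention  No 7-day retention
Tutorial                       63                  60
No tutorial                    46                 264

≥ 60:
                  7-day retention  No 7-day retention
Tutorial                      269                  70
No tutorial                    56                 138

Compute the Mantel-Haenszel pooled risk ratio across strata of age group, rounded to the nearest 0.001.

RR_MH = Σ(aᵢ·n₀ᵢ/nᵢ) / Σ(cᵢ·n₁ᵢ/nᵢ), with n₁ᵢ = aᵢ+bᵢ (exposed), n₀ᵢ = cᵢ+dᵢ (unexposed), nᵢ = n₁ᵢ+n₀ᵢ.
Stratum 1 (< 40): n₁ = 328, n₀ = 82, n = 410; a·n₀/n = 226·82/410 = 45.2000; c·n₁/n = 14·328/410 = 11.2000
Stratum 2 (40–59): n₁ = 123, n₀ = 310, n = 433; a·n₀/n = 63·310/433 = 45.1039; c·n₁/n = 46·123/433 = 13.0670
Stratum 3 (≥ 60): n₁ = 339, n₀ = 194, n = 533; a·n₀/n = 269·194/533 = 97.9099; c·n₁/n = 56·339/533 = 35.6173
RR_MH = (45.2000 + 45.1039 + 97.9099) / (11.2000 + 13.0670 + 35.6173) = 188.2139 / 59.8842 = 3.14296

3.143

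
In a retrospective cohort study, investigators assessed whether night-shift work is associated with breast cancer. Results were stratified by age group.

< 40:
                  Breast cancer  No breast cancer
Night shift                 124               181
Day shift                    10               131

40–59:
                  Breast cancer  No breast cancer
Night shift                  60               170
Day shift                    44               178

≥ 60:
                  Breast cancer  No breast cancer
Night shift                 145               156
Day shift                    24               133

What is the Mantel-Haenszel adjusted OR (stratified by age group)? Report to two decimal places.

OR_MH = Σ(aᵢdᵢ/nᵢ) / Σ(bᵢcᵢ/nᵢ), where nᵢ is the stratum total.
Stratum 1 (< 40): n = 446; a·d/n = 124·131/446 = 36.4215; b·c/n = 181·10/446 = 4.0583
Stratum 2 (40–59): n = 452; a·d/n = 60·178/452 = 23.6283; b·c/n = 170·44/452 = 16.5487
Stratum 3 (≥ 60): n = 458; a·d/n = 145·133/458 = 42.1070; b·c/n = 156·24/458 = 8.1747
OR_MH = (36.4215 + 23.6283 + 42.1070) / (4.0583 + 16.5487 + 8.1747) = 102.1568 / 28.7816 = 3.54937

3.55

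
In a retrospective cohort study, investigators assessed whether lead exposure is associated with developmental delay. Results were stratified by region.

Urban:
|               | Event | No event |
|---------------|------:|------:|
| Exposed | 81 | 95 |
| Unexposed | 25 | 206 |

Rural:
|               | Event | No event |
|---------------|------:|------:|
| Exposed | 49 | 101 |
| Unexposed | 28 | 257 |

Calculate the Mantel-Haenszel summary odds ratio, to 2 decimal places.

OR_MH = Σ(aᵢdᵢ/nᵢ) / Σ(bᵢcᵢ/nᵢ), where nᵢ is the stratum total.
Stratum 1 (Urban): n = 407; a·d/n = 81·206/407 = 40.9975; b·c/n = 95·25/407 = 5.8354
Stratum 2 (Rural): n = 435; a·d/n = 49·257/435 = 28.9494; b·c/n = 101·28/435 = 6.5011
OR_MH = (40.9975 + 28.9494) / (5.8354 + 6.5011) = 69.9470 / 12.3365 = 5.66991

5.67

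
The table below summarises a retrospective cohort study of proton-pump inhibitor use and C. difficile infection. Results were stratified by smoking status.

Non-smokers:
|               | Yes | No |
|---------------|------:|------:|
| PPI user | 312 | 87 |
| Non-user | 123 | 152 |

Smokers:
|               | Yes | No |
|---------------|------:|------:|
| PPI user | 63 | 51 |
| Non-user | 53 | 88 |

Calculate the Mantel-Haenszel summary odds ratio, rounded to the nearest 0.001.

3.479

OR_MH = Σ(aᵢdᵢ/nᵢ) / Σ(bᵢcᵢ/nᵢ), where nᵢ is the stratum total.
Stratum 1 (Non-smokers): n = 674; a·d/n = 312·152/674 = 70.3620; b·c/n = 87·123/674 = 15.8769
Stratum 2 (Smokers): n = 255; a·d/n = 63·88/255 = 21.7412; b·c/n = 51·53/255 = 10.6000
OR_MH = (70.3620 + 21.7412) / (15.8769 + 10.6000) = 92.1032 / 26.4769 = 3.47863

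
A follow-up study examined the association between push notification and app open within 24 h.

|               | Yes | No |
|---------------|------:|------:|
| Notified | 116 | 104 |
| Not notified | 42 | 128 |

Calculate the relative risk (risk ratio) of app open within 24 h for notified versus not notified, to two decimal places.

Cells: a = 116, b = 104, c = 42, d = 128.
Risk in exposed = 116/220 = 0.52727; risk in unexposed = 42/170 = 0.24706.
RR = 0.52727 / 0.24706 = 2.13420
The risk among the exposed is 2.13 times that among the unexposed.

2.13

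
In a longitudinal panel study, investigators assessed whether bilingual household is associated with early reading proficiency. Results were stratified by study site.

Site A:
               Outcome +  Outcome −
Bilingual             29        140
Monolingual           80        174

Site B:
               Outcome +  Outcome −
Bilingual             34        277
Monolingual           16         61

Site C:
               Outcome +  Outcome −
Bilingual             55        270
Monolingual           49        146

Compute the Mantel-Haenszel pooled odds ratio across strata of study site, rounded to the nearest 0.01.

0.52

OR_MH = Σ(aᵢdᵢ/nᵢ) / Σ(bᵢcᵢ/nᵢ), where nᵢ is the stratum total.
Stratum 1 (Site A): n = 423; a·d/n = 29·174/423 = 11.9291; b·c/n = 140·80/423 = 26.4775
Stratum 2 (Site B): n = 388; a·d/n = 34·61/388 = 5.3454; b·c/n = 277·16/388 = 11.4227
Stratum 3 (Site C): n = 520; a·d/n = 55·146/520 = 15.4423; b·c/n = 270·49/520 = 25.4423
OR_MH = (11.9291 + 5.3454 + 15.4423) / (26.4775 + 11.4227 + 25.4423) = 32.7167 / 63.3425 = 0.51651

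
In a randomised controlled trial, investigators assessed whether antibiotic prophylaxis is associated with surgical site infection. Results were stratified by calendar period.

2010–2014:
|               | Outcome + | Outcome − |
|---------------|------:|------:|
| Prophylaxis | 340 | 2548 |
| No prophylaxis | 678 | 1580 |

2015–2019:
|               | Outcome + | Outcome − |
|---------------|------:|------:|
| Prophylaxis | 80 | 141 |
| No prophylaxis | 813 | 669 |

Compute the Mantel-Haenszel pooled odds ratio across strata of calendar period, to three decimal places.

0.337

OR_MH = Σ(aᵢdᵢ/nᵢ) / Σ(bᵢcᵢ/nᵢ), where nᵢ is the stratum total.
Stratum 1 (2010–2014): n = 5146; a·d/n = 340·1580/5146 = 104.3918; b·c/n = 2548·678/5146 = 335.7062
Stratum 2 (2015–2019): n = 1703; a·d/n = 80·669/1703 = 31.4269; b·c/n = 141·813/1703 = 67.3124
OR_MH = (104.3918 + 31.4269) / (335.7062 + 67.3124) = 135.8187 / 403.0186 = 0.33700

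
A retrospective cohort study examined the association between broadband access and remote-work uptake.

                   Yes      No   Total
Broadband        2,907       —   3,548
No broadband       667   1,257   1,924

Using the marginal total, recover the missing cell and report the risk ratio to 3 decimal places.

The missing cell is in the exposed row: 3548 − 2907 = 641.
So a = 2907, b = 641, c = 667, d = 1257.
RR = [a/(a+b)] / [c/(c+d)] = (2907/3548) / (667/1924) = 0.81933/0.34667 = 2.36342

2.363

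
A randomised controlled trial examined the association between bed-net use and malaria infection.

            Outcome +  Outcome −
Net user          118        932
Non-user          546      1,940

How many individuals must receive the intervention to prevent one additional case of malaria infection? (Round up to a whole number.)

Risk in treated group = 118/1050 = 0.11238; risk in control = 546/2486 = 0.21963.
Absolute risk reduction = 0.21963 − 0.11238 = 0.10725
NNT = 1 / ARR = 1 / 0.10725 = 9.324 → round up → 10

10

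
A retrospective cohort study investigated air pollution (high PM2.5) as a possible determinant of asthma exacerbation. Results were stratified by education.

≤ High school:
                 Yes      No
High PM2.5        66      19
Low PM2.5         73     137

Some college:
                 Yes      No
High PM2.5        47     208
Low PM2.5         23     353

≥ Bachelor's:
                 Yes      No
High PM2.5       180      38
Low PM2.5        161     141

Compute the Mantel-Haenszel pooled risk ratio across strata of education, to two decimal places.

1.84

RR_MH = Σ(aᵢ·n₀ᵢ/nᵢ) / Σ(cᵢ·n₁ᵢ/nᵢ), with n₁ᵢ = aᵢ+bᵢ (exposed), n₀ᵢ = cᵢ+dᵢ (unexposed), nᵢ = n₁ᵢ+n₀ᵢ.
Stratum 1 (≤ High school): n₁ = 85, n₀ = 210, n = 295; a·n₀/n = 66·210/295 = 46.9831; c·n₁/n = 73·85/295 = 21.0339
Stratum 2 (Some college): n₁ = 255, n₀ = 376, n = 631; a·n₀/n = 47·376/631 = 28.0063; c·n₁/n = 23·255/631 = 9.2948
Stratum 3 (≥ Bachelor's): n₁ = 218, n₀ = 302, n = 520; a·n₀/n = 180·302/520 = 104.5385; c·n₁/n = 161·218/520 = 67.4962
RR_MH = (46.9831 + 28.0063 + 104.5385) / (21.0339 + 9.2948 + 67.4962) = 179.5279 / 97.8248 = 1.83520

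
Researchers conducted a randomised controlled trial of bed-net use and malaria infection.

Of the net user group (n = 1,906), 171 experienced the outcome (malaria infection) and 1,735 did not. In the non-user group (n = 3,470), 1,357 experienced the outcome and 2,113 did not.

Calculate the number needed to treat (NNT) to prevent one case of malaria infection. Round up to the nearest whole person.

Risk in treated group = 171/1906 = 0.08972; risk in control = 1357/3470 = 0.39107.
Absolute risk reduction = 0.39107 − 0.08972 = 0.30135
NNT = 1 / ARR = 1 / 0.30135 = 3.318 → round up → 4

4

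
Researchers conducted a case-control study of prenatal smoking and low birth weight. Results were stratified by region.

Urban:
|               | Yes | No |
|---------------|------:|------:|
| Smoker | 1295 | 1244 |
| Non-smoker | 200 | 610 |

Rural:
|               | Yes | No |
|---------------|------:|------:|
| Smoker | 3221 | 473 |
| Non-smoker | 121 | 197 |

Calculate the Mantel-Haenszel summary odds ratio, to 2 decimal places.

4.45

OR_MH = Σ(aᵢdᵢ/nᵢ) / Σ(bᵢcᵢ/nᵢ), where nᵢ is the stratum total.
Stratum 1 (Urban): n = 3349; a·d/n = 1295·610/3349 = 235.8764; b·c/n = 1244·200/3349 = 74.2908
Stratum 2 (Rural): n = 4012; a·d/n = 3221·197/4012 = 158.1598; b·c/n = 473·121/4012 = 14.2655
OR_MH = (235.8764 + 158.1598) / (74.2908 + 14.2655) = 394.0362 / 88.5563 = 4.44956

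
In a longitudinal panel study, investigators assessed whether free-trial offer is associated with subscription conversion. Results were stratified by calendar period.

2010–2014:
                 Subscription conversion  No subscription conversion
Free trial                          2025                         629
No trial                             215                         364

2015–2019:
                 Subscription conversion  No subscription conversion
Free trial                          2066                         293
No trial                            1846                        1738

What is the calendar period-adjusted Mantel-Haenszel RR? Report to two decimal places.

RR_MH = Σ(aᵢ·n₀ᵢ/nᵢ) / Σ(cᵢ·n₁ᵢ/nᵢ), with n₁ᵢ = aᵢ+bᵢ (exposed), n₀ᵢ = cᵢ+dᵢ (unexposed), nᵢ = n₁ᵢ+n₀ᵢ.
Stratum 1 (2010–2014): n₁ = 2654, n₀ = 579, n = 3233; a·n₀/n = 2025·579/3233 = 362.6585; c·n₁/n = 215·2654/3233 = 176.4955
Stratum 2 (2015–2019): n₁ = 2359, n₀ = 3584, n = 5943; a·n₀/n = 2066·3584/5943 = 1245.9270; c·n₁/n = 1846·2359/5943 = 732.7468
RR_MH = (362.6585 + 1245.9270) / (176.4955 + 732.7468) = 1608.5855 / 909.2423 = 1.76915

1.77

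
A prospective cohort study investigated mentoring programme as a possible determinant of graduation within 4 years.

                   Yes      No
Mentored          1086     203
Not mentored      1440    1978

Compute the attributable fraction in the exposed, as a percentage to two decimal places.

Cells: a = 1086, b = 203, c = 1440, d = 1978.
Risk in exposed = 1086/1289 = 0.84251; risk in unexposed = 1440/3418 = 0.42130.
RR = 0.84251/0.42130 = 1.99980
AR% = (RR − 1)/RR × 100 = (1.99980 − 1)/1.99980 × 100 = 49.9950%

49.99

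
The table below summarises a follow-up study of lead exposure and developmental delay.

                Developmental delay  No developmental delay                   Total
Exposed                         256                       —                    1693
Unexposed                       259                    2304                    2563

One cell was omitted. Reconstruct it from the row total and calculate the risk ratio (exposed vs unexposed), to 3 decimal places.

1.496

The missing cell is in the exposed row: 1693 − 256 = 1437.
So a = 256, b = 1437, c = 259, d = 2304.
RR = [a/(a+b)] / [c/(c+d)] = (256/1693) / (259/2563) = 0.15121/0.10105 = 1.49635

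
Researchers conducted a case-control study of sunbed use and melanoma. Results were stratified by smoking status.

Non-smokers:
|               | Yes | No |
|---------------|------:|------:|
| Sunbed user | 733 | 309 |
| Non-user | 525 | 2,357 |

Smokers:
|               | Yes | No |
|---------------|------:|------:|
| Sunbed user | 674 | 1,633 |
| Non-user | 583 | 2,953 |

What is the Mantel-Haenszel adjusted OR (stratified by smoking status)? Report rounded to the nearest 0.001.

3.823

OR_MH = Σ(aᵢdᵢ/nᵢ) / Σ(bᵢcᵢ/nᵢ), where nᵢ is the stratum total.
Stratum 1 (Non-smokers): n = 3924; a·d/n = 733·2357/3924 = 440.2857; b·c/n = 309·525/3924 = 41.3417
Stratum 2 (Smokers): n = 5843; a·d/n = 674·2953/5843 = 340.6336; b·c/n = 1633·583/5843 = 162.9367
OR_MH = (440.2857 + 340.6336) / (41.3417 + 162.9367) = 780.9193 / 204.2784 = 3.82282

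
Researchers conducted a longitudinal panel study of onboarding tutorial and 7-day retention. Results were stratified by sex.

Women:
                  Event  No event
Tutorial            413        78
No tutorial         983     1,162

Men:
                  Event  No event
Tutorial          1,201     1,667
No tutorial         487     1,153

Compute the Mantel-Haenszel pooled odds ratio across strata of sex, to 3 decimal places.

2.339

OR_MH = Σ(aᵢdᵢ/nᵢ) / Σ(bᵢcᵢ/nᵢ), where nᵢ is the stratum total.
Stratum 1 (Women): n = 2636; a·d/n = 413·1162/2636 = 182.0584; b·c/n = 78·983/2636 = 29.0873
Stratum 2 (Men): n = 4508; a·d/n = 1201·1153/4508 = 307.1768; b·c/n = 1667·487/4508 = 180.0863
OR_MH = (182.0584 + 307.1768) / (29.0873 + 180.0863) = 489.2352 / 209.1735 = 2.33890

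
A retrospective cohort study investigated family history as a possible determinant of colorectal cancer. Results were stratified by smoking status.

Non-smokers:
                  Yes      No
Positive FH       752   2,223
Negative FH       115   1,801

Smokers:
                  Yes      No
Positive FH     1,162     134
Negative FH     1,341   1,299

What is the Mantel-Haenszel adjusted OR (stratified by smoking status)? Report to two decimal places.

OR_MH = Σ(aᵢdᵢ/nᵢ) / Σ(bᵢcᵢ/nᵢ), where nᵢ is the stratum total.
Stratum 1 (Non-smokers): n = 4891; a·d/n = 752·1801/4891 = 276.9070; b·c/n = 2223·115/4891 = 52.2685
Stratum 2 (Smokers): n = 3936; a·d/n = 1162·1299/3936 = 383.4954; b·c/n = 134·1341/3936 = 45.6540
OR_MH = (276.9070 + 383.4954) / (52.2685 + 45.6540) = 660.4024 / 97.9224 = 6.74414

6.74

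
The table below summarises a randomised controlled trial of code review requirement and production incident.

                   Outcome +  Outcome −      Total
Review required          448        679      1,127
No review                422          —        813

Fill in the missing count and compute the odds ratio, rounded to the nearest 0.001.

0.611

The missing cell is in the unexposed row: 813 − 422 = 391.
So a = 448, b = 679, c = 422, d = 391.
OR = (a·d)/(b·c) = (448 × 391) / (679 × 422) = 175168 / 286538 = 0.61133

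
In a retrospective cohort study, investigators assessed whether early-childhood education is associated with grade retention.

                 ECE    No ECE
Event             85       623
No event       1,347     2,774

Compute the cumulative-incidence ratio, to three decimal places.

Reading the table with exposure as columns: a = 85 (ECE, case), b = 1347 (ECE, non-case), c = 623 (No ECE, case), d = 2774.
Risk in exposed = 85/1432 = 0.05936; risk in unexposed = 623/3397 = 0.18340.
RR = 0.05936 / 0.18340 = 0.32366
The risk is 68% lower among the exposed than among the unexposed.

0.324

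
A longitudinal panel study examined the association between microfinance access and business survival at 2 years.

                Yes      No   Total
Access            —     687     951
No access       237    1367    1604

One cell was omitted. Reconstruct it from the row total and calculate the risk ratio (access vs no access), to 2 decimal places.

1.88

The missing cell is in the exposed row: 951 − 687 = 264.
So a = 264, b = 687, c = 237, d = 1367.
RR = [a/(a+b)] / [c/(c+d)] = (264/951) / (237/1604) = 0.27760/0.14776 = 1.87880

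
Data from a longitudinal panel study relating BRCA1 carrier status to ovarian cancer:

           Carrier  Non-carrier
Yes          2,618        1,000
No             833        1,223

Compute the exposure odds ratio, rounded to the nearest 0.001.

3.844

Reading the table with exposure as columns: a = 2618 (Carrier, case), b = 833 (Carrier, non-case), c = 1000 (Non-carrier, case), d = 1223.
OR = (a·d)/(b·c) = (2618 × 1223) / (833 × 1000) = 3201814 / 833000 = 3.84371
The odds of ovarian cancer are about 3.84 times as high in the carrier group.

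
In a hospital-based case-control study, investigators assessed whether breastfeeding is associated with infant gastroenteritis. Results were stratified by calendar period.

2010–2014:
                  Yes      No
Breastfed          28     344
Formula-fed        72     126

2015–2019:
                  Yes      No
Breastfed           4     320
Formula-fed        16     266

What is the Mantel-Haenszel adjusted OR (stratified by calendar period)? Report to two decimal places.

0.15

OR_MH = Σ(aᵢdᵢ/nᵢ) / Σ(bᵢcᵢ/nᵢ), where nᵢ is the stratum total.
Stratum 1 (2010–2014): n = 570; a·d/n = 28·126/570 = 6.1895; b·c/n = 344·72/570 = 43.4526
Stratum 2 (2015–2019): n = 606; a·d/n = 4·266/606 = 1.7558; b·c/n = 320·16/606 = 8.4488
OR_MH = (6.1895 + 1.7558) / (43.4526 + 8.4488) = 7.9452 / 51.9015 = 0.15308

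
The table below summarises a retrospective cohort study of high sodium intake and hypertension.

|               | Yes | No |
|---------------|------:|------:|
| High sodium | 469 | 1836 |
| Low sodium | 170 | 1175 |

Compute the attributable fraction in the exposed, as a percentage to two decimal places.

Cells: a = 469, b = 1836, c = 170, d = 1175.
Risk in exposed = 469/2305 = 0.20347; risk in unexposed = 170/1345 = 0.12639.
RR = 0.20347/0.12639 = 1.60981
AR% = (RR − 1)/RR × 100 = (1.60981 − 1)/1.60981 × 100 = 37.8810%

37.88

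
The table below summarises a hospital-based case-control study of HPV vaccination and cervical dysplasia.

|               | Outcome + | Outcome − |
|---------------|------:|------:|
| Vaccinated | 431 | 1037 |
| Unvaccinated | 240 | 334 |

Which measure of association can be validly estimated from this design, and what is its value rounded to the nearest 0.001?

Cells: a = 431, b = 1037, c = 240, d = 334.
This is a hospital-based case-control study: participants were sampled on outcome status, so risks in the source population cannot be estimated directly — relative risk is not valid here. The odds ratio is the appropriate measure.
OR = (a·d)/(b·c) = (431 × 334) / (1037 × 240) = 143954 / 248880 = 0.57841

0.578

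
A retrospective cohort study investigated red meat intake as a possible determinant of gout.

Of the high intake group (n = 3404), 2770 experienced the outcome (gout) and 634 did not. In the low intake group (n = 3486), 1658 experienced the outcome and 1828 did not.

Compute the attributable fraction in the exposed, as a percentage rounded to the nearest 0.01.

41.55

From the description: a = 2770, b = 634, c = 1658, d = 1828.
Risk in exposed = 2770/3404 = 0.81375; risk in unexposed = 1658/3486 = 0.47562.
RR = 0.81375/0.47562 = 1.71093
AR% = (RR − 1)/RR × 100 = (1.71093 − 1)/1.71093 × 100 = 41.5524%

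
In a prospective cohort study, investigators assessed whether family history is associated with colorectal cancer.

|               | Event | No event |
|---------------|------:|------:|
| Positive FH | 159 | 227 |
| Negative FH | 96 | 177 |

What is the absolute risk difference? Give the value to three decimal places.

Cells: a = 159, b = 227, c = 96, d = 177.
Risk in exposed = 159/386 = 0.411917; risk in unexposed = 96/273 = 0.351648.
Risk difference = 0.411917 − 0.351648 = 0.060269

0.060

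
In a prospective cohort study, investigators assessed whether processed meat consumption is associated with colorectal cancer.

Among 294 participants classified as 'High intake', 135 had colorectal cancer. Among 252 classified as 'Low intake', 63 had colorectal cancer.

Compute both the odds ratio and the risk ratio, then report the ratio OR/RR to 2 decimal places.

1.39

From the description: a = 135, b = 159, c = 63, d = 189.
OR = (135·189)/(159·63) = 25515/10017 = 2.54717
Risk in exposed = 135/294 = 0.45918; risk in unexposed = 63/252 = 0.25000; RR = 1.83673
OR/RR = 2.54717 / 1.83673 = 1.38679
The outcome is not rare, so the OR lies further from 1 than the RR.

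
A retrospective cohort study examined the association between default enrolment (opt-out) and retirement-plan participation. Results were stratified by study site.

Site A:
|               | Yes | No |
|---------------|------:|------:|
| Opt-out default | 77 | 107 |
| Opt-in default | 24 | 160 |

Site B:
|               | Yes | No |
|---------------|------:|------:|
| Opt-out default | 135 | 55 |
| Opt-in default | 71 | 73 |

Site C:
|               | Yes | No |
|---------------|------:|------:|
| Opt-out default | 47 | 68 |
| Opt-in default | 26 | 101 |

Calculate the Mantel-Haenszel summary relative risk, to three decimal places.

1.875

RR_MH = Σ(aᵢ·n₀ᵢ/nᵢ) / Σ(cᵢ·n₁ᵢ/nᵢ), with n₁ᵢ = aᵢ+bᵢ (exposed), n₀ᵢ = cᵢ+dᵢ (unexposed), nᵢ = n₁ᵢ+n₀ᵢ.
Stratum 1 (Site A): n₁ = 184, n₀ = 184, n = 368; a·n₀/n = 77·184/368 = 38.5000; c·n₁/n = 24·184/368 = 12.0000
Stratum 2 (Site B): n₁ = 190, n₀ = 144, n = 334; a·n₀/n = 135·144/334 = 58.2036; c·n₁/n = 71·190/334 = 40.3892
Stratum 3 (Site C): n₁ = 115, n₀ = 127, n = 242; a·n₀/n = 47·127/242 = 24.6653; c·n₁/n = 26·115/242 = 12.3554
RR_MH = (38.5000 + 58.2036 + 24.6653) / (12.0000 + 40.3892 + 12.3554) = 121.3689 / 64.7446 = 1.87458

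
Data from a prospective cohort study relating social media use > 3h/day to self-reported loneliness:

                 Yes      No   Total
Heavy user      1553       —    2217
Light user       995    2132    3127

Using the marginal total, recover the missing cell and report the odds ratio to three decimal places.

The missing cell is in the exposed row: 2217 − 1553 = 664.
So a = 1553, b = 664, c = 995, d = 2132.
OR = (a·d)/(b·c) = (1553 × 2132) / (664 × 995) = 3310996 / 660680 = 5.01150

5.011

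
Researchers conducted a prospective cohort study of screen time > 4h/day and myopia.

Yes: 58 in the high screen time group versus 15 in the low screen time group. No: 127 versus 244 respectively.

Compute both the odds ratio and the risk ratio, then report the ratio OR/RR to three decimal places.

From the description: a = 58, b = 127, c = 15, d = 244.
OR = (58·244)/(127·15) = 14152/1905 = 7.42887
Risk in exposed = 58/185 = 0.31351; risk in unexposed = 15/259 = 0.05792; RR = 5.41333
OR/RR = 7.42887 / 5.41333 = 1.37233
The outcome is not rare, so the OR lies further from 1 than the RR.

1.372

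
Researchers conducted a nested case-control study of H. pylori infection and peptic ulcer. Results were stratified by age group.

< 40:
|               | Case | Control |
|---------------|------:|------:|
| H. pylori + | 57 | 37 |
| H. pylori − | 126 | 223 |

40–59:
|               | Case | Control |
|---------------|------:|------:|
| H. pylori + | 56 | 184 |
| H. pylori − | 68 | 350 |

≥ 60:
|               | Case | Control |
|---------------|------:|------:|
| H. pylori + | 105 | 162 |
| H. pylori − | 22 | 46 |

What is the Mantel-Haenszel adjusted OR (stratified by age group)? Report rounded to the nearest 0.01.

OR_MH = Σ(aᵢdᵢ/nᵢ) / Σ(bᵢcᵢ/nᵢ), where nᵢ is the stratum total.
Stratum 1 (< 40): n = 443; a·d/n = 57·223/443 = 28.6930; b·c/n = 37·126/443 = 10.5237
Stratum 2 (40–59): n = 658; a·d/n = 56·350/658 = 29.7872; b·c/n = 184·68/658 = 19.0152
Stratum 3 (≥ 60): n = 335; a·d/n = 105·46/335 = 14.4179; b·c/n = 162·22/335 = 10.6388
OR_MH = (28.6930 + 29.7872 + 14.4179) / (10.5237 + 19.0152 + 10.6388) = 72.8981 / 40.1777 = 1.81439

1.81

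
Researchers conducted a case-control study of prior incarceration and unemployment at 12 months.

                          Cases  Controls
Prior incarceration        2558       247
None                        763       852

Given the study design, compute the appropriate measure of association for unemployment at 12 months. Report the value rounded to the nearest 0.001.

11.564

Cells: a = 2558, b = 247, c = 763, d = 852.
This is a case-control study: participants were sampled on outcome status, so risks in the source population cannot be estimated directly — relative risk is not valid here. The odds ratio is the appropriate measure.
OR = (a·d)/(b·c) = (2558 × 852) / (247 × 763) = 2179416 / 188461 = 11.56428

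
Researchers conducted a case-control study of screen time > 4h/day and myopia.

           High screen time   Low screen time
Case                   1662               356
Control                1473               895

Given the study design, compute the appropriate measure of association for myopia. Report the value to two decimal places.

2.84

Reading the table with exposure as columns: a = 1662 (High screen time, case), b = 1473 (High screen time, non-case), c = 356 (Low screen time, case), d = 895.
This is a case-control study: participants were sampled on outcome status, so risks in the source population cannot be estimated directly — relative risk is not valid here. The odds ratio is the appropriate measure.
OR = (a·d)/(b·c) = (1662 × 895) / (1473 × 356) = 1487490 / 524388 = 2.83662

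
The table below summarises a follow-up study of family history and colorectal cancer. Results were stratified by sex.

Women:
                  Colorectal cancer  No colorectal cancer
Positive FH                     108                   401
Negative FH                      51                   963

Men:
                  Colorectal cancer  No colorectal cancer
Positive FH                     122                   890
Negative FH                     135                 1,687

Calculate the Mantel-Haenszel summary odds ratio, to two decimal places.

OR_MH = Σ(aᵢdᵢ/nᵢ) / Σ(bᵢcᵢ/nᵢ), where nᵢ is the stratum total.
Stratum 1 (Women): n = 1523; a·d/n = 108·963/1523 = 68.2889; b·c/n = 401·51/1523 = 13.4281
Stratum 2 (Men): n = 2834; a·d/n = 122·1687/2834 = 72.6231; b·c/n = 890·135/2834 = 42.3959
OR_MH = (68.2889 + 72.6231) / (13.4281 + 42.3959) = 140.9121 / 55.8240 = 2.52422

2.52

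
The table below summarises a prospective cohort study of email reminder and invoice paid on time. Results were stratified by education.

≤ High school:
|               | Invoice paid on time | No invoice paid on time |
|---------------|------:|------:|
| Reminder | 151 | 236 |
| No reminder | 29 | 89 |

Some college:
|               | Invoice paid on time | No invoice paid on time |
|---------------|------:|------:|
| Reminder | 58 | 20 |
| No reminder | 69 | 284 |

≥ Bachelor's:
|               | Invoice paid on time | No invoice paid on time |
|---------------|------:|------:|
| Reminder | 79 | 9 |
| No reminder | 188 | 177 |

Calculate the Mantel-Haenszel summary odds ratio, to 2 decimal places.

4.67

OR_MH = Σ(aᵢdᵢ/nᵢ) / Σ(bᵢcᵢ/nᵢ), where nᵢ is the stratum total.
Stratum 1 (≤ High school): n = 505; a·d/n = 151·89/505 = 26.6119; b·c/n = 236·29/505 = 13.5525
Stratum 2 (Some college): n = 431; a·d/n = 58·284/431 = 38.2181; b·c/n = 20·69/431 = 3.2019
Stratum 3 (≥ Bachelor's): n = 453; a·d/n = 79·177/453 = 30.8675; b·c/n = 9·188/453 = 3.7351
OR_MH = (26.6119 + 38.2181 + 30.8675) / (13.5525 + 3.2019 + 3.7351) = 95.6975 / 20.4894 = 4.67058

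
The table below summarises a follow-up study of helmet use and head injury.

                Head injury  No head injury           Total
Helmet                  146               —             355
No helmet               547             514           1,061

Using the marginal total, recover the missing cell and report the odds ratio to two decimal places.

The missing cell is in the exposed row: 355 − 146 = 209.
So a = 146, b = 209, c = 547, d = 514.
OR = (a·d)/(b·c) = (146 × 514) / (209 × 547) = 75044 / 114323 = 0.65642

0.66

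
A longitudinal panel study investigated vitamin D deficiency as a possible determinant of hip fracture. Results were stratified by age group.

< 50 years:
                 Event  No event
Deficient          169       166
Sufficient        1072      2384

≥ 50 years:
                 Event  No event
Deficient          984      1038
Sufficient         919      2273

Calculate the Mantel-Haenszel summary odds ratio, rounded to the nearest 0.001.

OR_MH = Σ(aᵢdᵢ/nᵢ) / Σ(bᵢcᵢ/nᵢ), where nᵢ is the stratum total.
Stratum 1 (< 50 years): n = 3791; a·d/n = 169·2384/3791 = 106.2770; b·c/n = 166·1072/3791 = 46.9406
Stratum 2 (≥ 50 years): n = 5214; a·d/n = 984·2273/5214 = 428.9666; b·c/n = 1038·919/5214 = 182.9540
OR_MH = (106.2770 + 428.9666) / (46.9406 + 182.9540) = 535.2436 / 229.8946 = 2.32821

2.328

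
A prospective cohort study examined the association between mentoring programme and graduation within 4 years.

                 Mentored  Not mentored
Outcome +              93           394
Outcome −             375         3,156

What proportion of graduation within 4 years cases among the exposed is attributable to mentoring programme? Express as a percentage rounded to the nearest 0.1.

Reading the table with exposure as columns: a = 93 (Mentored, case), b = 375 (Mentored, non-case), c = 394 (Not mentored, case), d = 3156.
Risk in exposed = 93/468 = 0.19872; risk in unexposed = 394/3550 = 0.11099.
RR = 0.19872/0.11099 = 1.79048
AR% = (RR − 1)/RR × 100 = (1.79048 − 1)/1.79048 × 100 = 44.1490%

44.1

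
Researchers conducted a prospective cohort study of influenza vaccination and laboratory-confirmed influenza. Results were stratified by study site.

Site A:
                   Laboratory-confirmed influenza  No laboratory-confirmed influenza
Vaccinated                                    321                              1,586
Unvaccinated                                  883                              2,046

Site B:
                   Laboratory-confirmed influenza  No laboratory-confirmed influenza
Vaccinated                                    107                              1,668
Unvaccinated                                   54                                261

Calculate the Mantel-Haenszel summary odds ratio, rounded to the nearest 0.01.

0.45

OR_MH = Σ(aᵢdᵢ/nᵢ) / Σ(bᵢcᵢ/nᵢ), where nᵢ is the stratum total.
Stratum 1 (Site A): n = 4836; a·d/n = 321·2046/4836 = 135.8077; b·c/n = 1586·883/4836 = 289.5860
Stratum 2 (Site B): n = 2090; a·d/n = 107·261/2090 = 13.3622; b·c/n = 1668·54/2090 = 43.0967
OR_MH = (135.8077 + 13.3622) / (289.5860 + 43.0967) = 149.1699 / 332.6827 = 0.44838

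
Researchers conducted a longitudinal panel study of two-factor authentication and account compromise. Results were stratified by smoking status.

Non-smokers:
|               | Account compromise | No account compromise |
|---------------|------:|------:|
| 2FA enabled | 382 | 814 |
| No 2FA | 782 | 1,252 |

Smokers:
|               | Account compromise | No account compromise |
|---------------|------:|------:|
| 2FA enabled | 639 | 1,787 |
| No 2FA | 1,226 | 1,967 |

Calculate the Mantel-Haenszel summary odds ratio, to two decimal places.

OR_MH = Σ(aᵢdᵢ/nᵢ) / Σ(bᵢcᵢ/nᵢ), where nᵢ is the stratum total.
Stratum 1 (Non-smokers): n = 3230; a·d/n = 382·1252/3230 = 148.0693; b·c/n = 814·782/3230 = 197.0737
Stratum 2 (Smokers): n = 5619; a·d/n = 639·1967/5619 = 223.6898; b·c/n = 1787·1226/5619 = 389.9025
OR_MH = (148.0693 + 223.6898) / (197.0737 + 389.9025) = 371.7592 / 586.9762 = 0.63335

0.63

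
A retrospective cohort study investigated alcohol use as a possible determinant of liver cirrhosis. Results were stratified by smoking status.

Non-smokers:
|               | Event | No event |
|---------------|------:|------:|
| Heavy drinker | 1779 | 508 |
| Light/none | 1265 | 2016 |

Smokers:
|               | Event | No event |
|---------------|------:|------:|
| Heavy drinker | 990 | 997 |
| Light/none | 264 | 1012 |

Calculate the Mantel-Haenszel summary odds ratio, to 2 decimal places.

4.85

OR_MH = Σ(aᵢdᵢ/nᵢ) / Σ(bᵢcᵢ/nᵢ), where nᵢ is the stratum total.
Stratum 1 (Non-smokers): n = 5568; a·d/n = 1779·2016/5568 = 644.1207; b·c/n = 508·1265/5568 = 115.4131
Stratum 2 (Smokers): n = 3263; a·d/n = 990·1012/3263 = 307.0426; b·c/n = 997·264/3263 = 80.6644
OR_MH = (644.1207 + 307.0426) / (115.4131 + 80.6644) = 951.1633 / 196.0775 = 4.85096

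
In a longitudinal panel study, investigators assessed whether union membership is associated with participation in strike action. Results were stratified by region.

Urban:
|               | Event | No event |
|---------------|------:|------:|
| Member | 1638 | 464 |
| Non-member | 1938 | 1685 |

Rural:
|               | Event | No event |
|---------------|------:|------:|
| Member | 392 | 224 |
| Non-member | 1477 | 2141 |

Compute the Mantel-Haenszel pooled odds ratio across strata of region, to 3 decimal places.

OR_MH = Σ(aᵢdᵢ/nᵢ) / Σ(bᵢcᵢ/nᵢ), where nᵢ is the stratum total.
Stratum 1 (Urban): n = 5725; a·d/n = 1638·1685/5725 = 482.1013; b·c/n = 464·1938/5725 = 157.0711
Stratum 2 (Rural): n = 4234; a·d/n = 392·2141/4234 = 198.2220; b·c/n = 224·1477/4234 = 78.1408
OR_MH = (482.1013 + 198.2220) / (157.0711 + 78.1408) = 680.3233 / 235.2119 = 2.89239

2.892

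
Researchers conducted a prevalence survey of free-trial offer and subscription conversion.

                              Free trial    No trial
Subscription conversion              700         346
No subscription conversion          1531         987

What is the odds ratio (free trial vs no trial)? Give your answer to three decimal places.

1.304

Reading the table with exposure as columns: a = 700 (Free trial, case), b = 1531 (Free trial, non-case), c = 346 (No trial, case), d = 987.
OR = (a·d)/(b·c) = (700 × 987) / (1531 × 346) = 690900 / 529726 = 1.30426
The odds of subscription conversion are about 1.30 times as high in the free trial group.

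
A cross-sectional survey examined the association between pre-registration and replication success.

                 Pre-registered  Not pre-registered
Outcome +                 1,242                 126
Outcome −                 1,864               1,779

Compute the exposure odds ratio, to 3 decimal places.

9.408

Reading the table with exposure as columns: a = 1242 (Pre-registered, case), b = 1864 (Pre-registered, non-case), c = 126 (Not pre-registered, case), d = 1779.
OR = (a·d)/(b·c) = (1242 × 1779) / (1864 × 126) = 2209518 / 234864 = 9.40765
The odds of replication success are about 9.41 times as high in the pre-registered group.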